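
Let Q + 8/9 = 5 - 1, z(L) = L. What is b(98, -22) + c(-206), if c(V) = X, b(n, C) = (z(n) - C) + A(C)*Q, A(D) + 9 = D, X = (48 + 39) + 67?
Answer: 1598/9 ≈ 177.56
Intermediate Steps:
X = 154 (X = 87 + 67 = 154)
A(D) = -9 + D
Q = 28/9 (Q = -8/9 + (5 - 1) = -8/9 + 4 = 28/9 ≈ 3.1111)
b(n, C) = -28 + n + 19*C/9 (b(n, C) = (n - C) + (-9 + C)*(28/9) = (n - C) + (-28 + 28*C/9) = -28 + n + 19*C/9)
c(V) = 154
b(98, -22) + c(-206) = (-28 + 98 + (19/9)*(-22)) + 154 = (-28 + 98 - 418/9) + 154 = 212/9 + 154 = 1598/9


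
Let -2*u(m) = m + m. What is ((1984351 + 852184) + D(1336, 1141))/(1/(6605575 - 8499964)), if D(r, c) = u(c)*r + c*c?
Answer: -4952008621560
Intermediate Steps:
u(m) = -m (u(m) = -(m + m)/2 = -m)
D(r, c) = c² - c*r (D(r, c) = (-c)*r + c*c = -c*r + c² = c² - c*r)
((1984351 + 852184) + D(1336, 1141))/(1/(6605575 - 8499964)) = ((1984351 + 852184) + 1141*(1141 - 1*1336))/(1/(6605575 - 8499964)) = (2836535 + 1141*(1141 - 1336))/(1/(-1894389)) = (2836535 + 1141*(-195))/(-1/1894389) = (2836535 - 222495)*(-1894389) = 2614040*(-1894389) = -4952008621560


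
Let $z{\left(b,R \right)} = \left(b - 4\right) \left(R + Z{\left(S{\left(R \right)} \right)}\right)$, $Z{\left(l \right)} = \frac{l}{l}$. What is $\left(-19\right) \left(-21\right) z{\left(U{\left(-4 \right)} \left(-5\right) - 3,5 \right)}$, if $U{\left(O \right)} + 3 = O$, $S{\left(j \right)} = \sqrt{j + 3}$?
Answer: $67032$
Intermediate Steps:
$S{\left(j \right)} = \sqrt{3 + j}$
$Z{\left(l \right)} = 1$
$U{\left(O \right)} = -3 + O$
$z{\left(b,R \right)} = \left(1 + R\right) \left(-4 + b\right)$ ($z{\left(b,R \right)} = \left(b - 4\right) \left(R + 1\right) = \left(-4 + b\right) \left(1 + R\right) = \left(1 + R\right) \left(-4 + b\right)$)
$\left(-19\right) \left(-21\right) z{\left(U{\left(-4 \right)} \left(-5\right) - 3,5 \right)} = \left(-19\right) \left(-21\right) \left(-4 - \left(3 - \left(-3 - 4\right) \left(-5\right)\right) - 20 + 5 \left(\left(-3 - 4\right) \left(-5\right) - 3\right)\right) = 399 \left(-4 - -32 - 20 + 5 \left(\left(-7\right) \left(-5\right) - 3\right)\right) = 399 \left(-4 + \left(35 - 3\right) - 20 + 5 \left(35 - 3\right)\right) = 399 \left(-4 + 32 - 20 + 5 \cdot 32\right) = 399 \left(-4 + 32 - 20 + 160\right) = 399 \cdot 168 = 67032$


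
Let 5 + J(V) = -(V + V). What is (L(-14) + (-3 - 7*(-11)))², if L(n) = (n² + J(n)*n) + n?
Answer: 4356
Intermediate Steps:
J(V) = -5 - 2*V (J(V) = -5 - (V + V) = -5 - 2*V)
L(n) = n + n² + n*(-5 - 2*n) (L(n) = (n² + (-5 - 2*n)*n) + n = (n² + n*(-5 - 2*n)) + n = n + n² + n*(-5 - 2*n))
(L(-14) + (-3 - 7*(-11)))² = (-14*(-4 - 1*(-14)) + (-3 - 7*(-11)))² = (-14*(-4 + 14) + (-3 + 77))² = (-14*10 + 74)² = (-140 + 74)² = (-66)² = 4356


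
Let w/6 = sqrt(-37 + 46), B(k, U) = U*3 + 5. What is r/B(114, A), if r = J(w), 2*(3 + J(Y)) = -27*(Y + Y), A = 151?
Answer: -489/458 ≈ -1.0677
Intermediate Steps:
B(k, U) = 5 + 3*U (B(k, U) = 3*U + 5 = 5 + 3*U)
w = 18 (w = 6*sqrt(-37 + 46) = 6*sqrt(9) = 6*3 = 18)
J(Y) = -3 - 27*Y (J(Y) = -3 + (-27*(Y + Y))/2 = -3 + (-54*Y)/2 = -3 - 27*Y)
r = -489 (r = -3 - 27*18 = -3 - 486 = -489)
r/B(114, A) = -489/(5 + 3*151) = -489/(5 + 453) = -489/458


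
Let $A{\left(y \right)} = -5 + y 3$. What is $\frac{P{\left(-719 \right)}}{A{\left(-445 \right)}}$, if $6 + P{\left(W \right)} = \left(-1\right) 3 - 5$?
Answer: $\frac{7}{670} \approx 0.010448$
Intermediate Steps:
$A{\left(y \right)} = -5 + 3 y$
$P{\left(W \right)} = -14$ ($P{\left(W \right)} = -6 - 8 = -14$)
$\frac{P{\left(-719 \right)}}{A{\left(-445 \right)}} = - \frac{14}{-5 + 3 \left(-445\right)} = - \frac{14}{-5 - 1335} = - \frac{14}{-1340} = \left(-14\right) \left(- \frac{1}{1340}\right) = \frac{7}{670}$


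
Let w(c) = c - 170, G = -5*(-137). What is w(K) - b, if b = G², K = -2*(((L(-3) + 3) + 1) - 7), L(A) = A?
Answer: -469383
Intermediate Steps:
K = 12 (K = -2*(((-3 + 3) + 1) - 7) = -2*((0 + 1) - 7) = -2*(1 - 7) = -2*(-6) = 12)
G = 685
w(c) = -170 + c
b = 469225 (b = 685² = 469225)
w(K) - b = (-170 + 12) - 1*469225 = -158 - 469225 = -469383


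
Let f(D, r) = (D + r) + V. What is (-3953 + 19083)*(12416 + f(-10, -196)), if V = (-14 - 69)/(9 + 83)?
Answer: 8497287905/46 ≈ 1.8472e+8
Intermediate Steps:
V = -83/92 ≈ -0.90217
f(D, r) = -83/92 + D + r (f(D, r) = (D + r) - 83/92 = -83/92 + D + r)
(-3953 + 19083)*(12416 + f(-10, -196)) = (-3953 + 19083)*(12416 + (-83/92 - 10 - 196)) = 15130*(12416 - 19035/92) = 15130*(1123237/92) = 8497287905/46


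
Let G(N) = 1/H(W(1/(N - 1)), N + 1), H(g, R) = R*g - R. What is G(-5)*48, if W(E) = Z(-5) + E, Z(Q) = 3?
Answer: -72/11 ≈ -6.5455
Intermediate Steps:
W(E) = 3 + E
H(g, R) = -R + R*g
G(N) = 1/((1 + N)*(2 + 1/(-1 + N))) (G(N) = 1/((N + 1)*(-1 + (3 + 1/(N - 1)))) = 1/((1 + N)*(-1 + (3 + 1/(-1 + N)))) = 1/((1 + N)*(2 + 1/(-1 + N))))
G(-5)*48 = ((-1 - 5)/((1 - 5)*(-1 + 2*(-5))))*48 = (-6/(-4*(-1 - 10)))*48 = -¼*(-6)/(-11)*48 = -¼*(-1/11)*(-6)*48 = -3/22*48 = -72/11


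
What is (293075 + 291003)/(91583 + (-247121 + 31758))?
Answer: -292039/61890 ≈ -4.7187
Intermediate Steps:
(293075 + 291003)/(91583 + (-247121 + 31758)) = 584078/(91583 - 215363) = 584078/(-123780) = 584078*(-1/123780) = -292039/61890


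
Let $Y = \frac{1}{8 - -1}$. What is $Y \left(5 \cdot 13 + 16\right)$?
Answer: $9$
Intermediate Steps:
$Y = \frac{1}{9}$ ($Y = \frac{1}{8 + 1} = \frac{1}{9} \approx 0.11111$)
$Y \left(5 \cdot 13 + 16\right) = \frac{5 \cdot 13 + 16}{9} = \frac{65 + 16}{9} = \frac{1}{9} \cdot 81 = 9$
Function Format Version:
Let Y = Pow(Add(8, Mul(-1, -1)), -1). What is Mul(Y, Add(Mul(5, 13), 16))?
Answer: 9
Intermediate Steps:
Y = Rational(1, 9) (Y = Pow(Add(8, 1), -1) = Pow(9, -1) = Rational(1, 9) ≈ 0.11111)
Mul(Y, Add(Mul(5, 13), 16)) = Mul(Rational(1, 9), Add(Mul(5, 13), 16)) = Mul(Rational(1, 9), Add(65, 16)) = Mul(Rational(1, 9), 81) = 9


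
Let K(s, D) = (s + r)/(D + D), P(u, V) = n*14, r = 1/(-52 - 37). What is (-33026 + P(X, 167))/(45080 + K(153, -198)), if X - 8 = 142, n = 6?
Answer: -145125981/198598238 ≈ -0.73075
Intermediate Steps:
X = 150 (X = 8 + 142 = 150)
r = -1/89 (r = 1/(-89) = -1/89 ≈ -0.011236)
P(u, V) = 84 (P(u, V) = 6*14 = 84)
K(s, D) = (-1/89 + s)/(2*D) (K(s, D) = (s - 1/89)/(D + D) = (-1/89 + s)/((2*D)) = (-1/89 + s)*(1/(2*D)) = (-1/89 + s)/(2*D))
(-33026 + P(X, 167))/(45080 + K(153, -198)) = (-33026 + 84)/(45080 + (1/178)*(-1 + 89*153)/(-198)) = -32942/(45080 + (1/178)*(-1/198)*(-1 + 13617)) = -32942/(45080 + (1/178)*(-1/198)*13616) = -32942/(45080 - 3404/8811) = -32942/397196476/8811 = -32942*8811/397196476 = -145125981/198598238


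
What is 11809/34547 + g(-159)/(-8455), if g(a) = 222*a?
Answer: 1319285101/292094885 ≈ 4.5166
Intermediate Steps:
11809/34547 + g(-159)/(-8455) = 11809/34547 + (222*(-159))/(-8455) = 11809*(1/34547) - 35298*(-1/8455) = 11809/34547 + 35298/8455 = 1319285101/292094885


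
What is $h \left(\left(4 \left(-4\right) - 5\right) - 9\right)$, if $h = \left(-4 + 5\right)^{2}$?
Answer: $-30$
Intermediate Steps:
$h = 1$ ($h = 1^{2} = 1$)
$h \left(\left(4 \left(-4\right) - 5\right) - 9\right) = 1 \left(\left(4 \left(-4\right) - 5\right) - 9\right) = 1 \left(\left(-16 - 5\right) - 9\right) = 1 \left(-21 - 9\right) = 1 \left(-30\right) = -30$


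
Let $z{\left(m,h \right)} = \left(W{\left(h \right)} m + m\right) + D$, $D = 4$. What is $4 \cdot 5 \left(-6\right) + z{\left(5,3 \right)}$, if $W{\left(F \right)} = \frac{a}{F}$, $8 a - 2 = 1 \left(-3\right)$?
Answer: $- \frac{2669}{24} \approx -111.21$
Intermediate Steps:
$a = - \frac{1}{8}$ ($a = \frac{1}{4} + \frac{1 \left(-3\right)}{8} = \frac{1}{4} + \frac{1}{8} \left(-3\right) = \frac{1}{4} - \frac{3}{8} = - \frac{1}{8} \approx -0.125$)
$W{\left(F \right)} = - \frac{1}{8 F}$
$z{\left(m,h \right)} = 4 + m - \frac{m}{8 h}$ ($z{\left(m,h \right)} = \left(- \frac{1}{8 h} m + m\right) + 4 = \left(- \frac{m}{8 h} + m\right) + 4 = \left(m - \frac{m}{8 h}\right) + 4 = 4 + m - \frac{m}{8 h}$)
$4 \cdot 5 \left(-6\right) + z{\left(5,3 \right)} = 4 \cdot 5 \left(-6\right) + \left(4 + 5 - \frac{5}{8 \cdot 3}\right) = 20 \left(-6\right) + \left(4 + 5 - \frac{5}{8} \cdot \frac{1}{3}\right) = -120 + \left(4 + 5 - \frac{5}{24}\right) = -120 + \frac{211}{24} = - \frac{2669}{24}$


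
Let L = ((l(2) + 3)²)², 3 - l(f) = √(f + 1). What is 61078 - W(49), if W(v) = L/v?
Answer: 427267/7 + 936*√3/49 ≈ 61071.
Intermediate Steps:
l(f) = 3 - √(1 + f) (l(f) = 3 - √(f + 1) = 3 - √(1 + f))
L = (6 - √3)⁴ (L = (((3 - √(1 + 2)) + 3)²)² = (((3 - √3) + 3)²)² = ((6 - √3)²)² = (6 - √3)⁴ ≈ 331.80)
W(v) = (6 - √3)⁴/v
61078 - W(49) = 61078 - (6 - √3)⁴/49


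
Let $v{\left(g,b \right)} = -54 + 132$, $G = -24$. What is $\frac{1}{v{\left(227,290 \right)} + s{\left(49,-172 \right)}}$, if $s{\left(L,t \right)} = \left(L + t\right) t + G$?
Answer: $\frac{1}{21210} \approx 4.7148 \cdot 10^{-5}$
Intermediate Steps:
$v{\left(g,b \right)} = 78$
$s{\left(L,t \right)} = -24 + t \left(L + t\right)$ ($s{\left(L,t \right)} = \left(L + t\right) t - 24 = t \left(L + t\right) - 24 = -24 + t \left(L + t\right)$)
$\frac{1}{v{\left(227,290 \right)} + s{\left(49,-172 \right)}} = \frac{1}{78 + \left(-24 + \left(-172\right)^{2} + 49 \left(-172\right)\right)} = \frac{1}{78 - -21132} = \frac{1}{78 + 21132} = \frac{1}{21210}$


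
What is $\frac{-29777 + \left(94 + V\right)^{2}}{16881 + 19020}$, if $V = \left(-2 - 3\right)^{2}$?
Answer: $- \frac{15616}{35901} \approx -0.43497$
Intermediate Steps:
$V = 25$ ($V = \left(-5\right)^{2} = 25$)
$\frac{-29777 + \left(94 + V\right)^{2}}{16881 + 19020} = \frac{-29777 + \left(94 + 25\right)^{2}}{16881 + 19020} = \frac{-29777 + 119^{2}}{35901} = \left(-29777 + 14161\right) \frac{1}{35901} = \left(-15616\right) \frac{1}{35901} = - \frac{15616}{35901}$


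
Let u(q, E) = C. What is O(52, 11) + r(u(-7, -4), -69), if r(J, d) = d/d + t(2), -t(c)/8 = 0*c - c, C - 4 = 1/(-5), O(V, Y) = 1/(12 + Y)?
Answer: 392/23 ≈ 17.043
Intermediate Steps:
C = 19/5 (C = 4 + 1/(-5) = 4 - ⅕ = 19/5 ≈ 3.8000)
u(q, E) = 19/5
t(c) = 8*c (t(c) = -8*(0*c - c) = -8*(0 - c) = -(-8)*c = 8*c)
r(J, d) = 17 (r(J, d) = d/d + 8*2 = 1 + 16 = 17)
O(52, 11) + r(u(-7, -4), -69) = 1/(12 + 11) + 17 = 1/23 + 17 = 392/23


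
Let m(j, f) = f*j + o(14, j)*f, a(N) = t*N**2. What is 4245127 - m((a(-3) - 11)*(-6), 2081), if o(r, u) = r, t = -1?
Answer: 3966273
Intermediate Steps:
a(N) = -N**2
m(j, f) = 14*f + f*j (m(j, f) = f*j + 14*f = 14*f + f*j)
4245127 - m((a(-3) - 11)*(-6), 2081) = 4245127 - 2081*(14 + (-1*(-3)**2 - 11)*(-6)) = 4245127 - 2081*(14 + (-1*9 - 11)*(-6)) = 4245127 - 2081*(14 + (-9 - 11)*(-6)) = 4245127 - 2081*(14 - 20*(-6)) = 4245127 - 2081*(14 + 120) = 4245127 - 2081*134 = 4245127 - 1*278854 = 4245127 - 278854 = 3966273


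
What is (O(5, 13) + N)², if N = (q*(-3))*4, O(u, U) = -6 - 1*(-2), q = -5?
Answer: 3136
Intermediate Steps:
O(u, U) = -4 (O(u, U) = -6 + 2 = -4)
N = 60 (N = -5*(-3)*4 = 15*4 = 60)
(O(5, 13) + N)² = (-4 + 60)² = 56² = 3136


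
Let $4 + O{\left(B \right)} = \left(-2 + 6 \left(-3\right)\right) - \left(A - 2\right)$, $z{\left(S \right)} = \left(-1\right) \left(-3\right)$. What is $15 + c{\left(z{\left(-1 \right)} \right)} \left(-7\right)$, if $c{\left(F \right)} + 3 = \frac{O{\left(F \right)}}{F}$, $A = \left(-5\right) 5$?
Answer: $29$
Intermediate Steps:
$z{\left(S \right)} = 3$
$A = -25$
$O{\left(B \right)} = 3$ ($O{\left(B \right)} = -4 + \left(\left(-2 + 6 \left(-3\right)\right) - \left(-25 - 2\right)\right) = -4 - -7 = -4 + \left(-20 + 27\right) = -4 + 7 = 3$)
$c{\left(F \right)} = -3 + \frac{3}{F}$
$15 + c{\left(z{\left(-1 \right)} \right)} \left(-7\right) = 15 + \left(-3 + \frac{3}{3}\right) \left(-7\right) = 15 + \left(-3 + 3 \cdot \frac{1}{3}\right) \left(-7\right) = 15 + \left(-3 + 1\right) \left(-7\right) = 15 - -14 = 15 + 14 = 29$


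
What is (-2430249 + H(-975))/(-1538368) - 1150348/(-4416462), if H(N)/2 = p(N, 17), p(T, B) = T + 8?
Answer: 481203936485/261313223616 ≈ 1.8415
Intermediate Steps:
p(T, B) = 8 + T
H(N) = 16 + 2*N (H(N) = 2*(8 + N) = 16 + 2*N)
(-2430249 + H(-975))/(-1538368) - 1150348/(-4416462) = (-2430249 + (16 + 2*(-975)))/(-1538368) - 1150348/(-4416462) = (-2430249 + (16 - 1950))*(-1/1538368) - 1150348*(-1/4416462) = (-2430249 - 1934)*(-1/1538368) + 575174/2208231 = -2432183*(-1/1538368) + 575174/2208231 = 187091/118336 + 575174/2208231 = 481203936485/261313223616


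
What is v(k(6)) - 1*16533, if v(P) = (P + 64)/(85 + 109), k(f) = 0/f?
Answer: -1603669/97 ≈ -16533.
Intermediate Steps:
k(f) = 0
v(P) = 32/97 + P/194 (v(P) = (64 + P)/194 = (64 + P)*(1/194) = 32/97 + P/194)
v(k(6)) - 1*16533 = (32/97 + (1/194)*0) - 1*16533 = (32/97 + 0) - 16533 = 32/97 - 16533 = -1603669/97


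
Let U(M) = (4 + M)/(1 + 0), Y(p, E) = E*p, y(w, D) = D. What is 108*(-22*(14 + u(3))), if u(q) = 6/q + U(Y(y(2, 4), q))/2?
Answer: -57024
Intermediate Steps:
U(M) = 4 + M (U(M) = (4 + M)/1 = (4 + M)*1 = 4 + M)
u(q) = 2 + 2*q + 6/q (u(q) = 6/q + (4 + q*4)/2 = 6/q + (4 + 4*q)*(½) = 6/q + (2 + 2*q) = 2 + 2*q + 6/q)
108*(-22*(14 + u(3))) = 108*(-22*(14 + (2 + 2*3 + 6/3))) = 108*(-22*(14 + (2 + 6 + 6*(⅓)))) = 108*(-22*(14 + (2 + 6 + 2))) = 108*(-22*(14 + 10)) = 108*(-22*24) = 108*(-528) = -57024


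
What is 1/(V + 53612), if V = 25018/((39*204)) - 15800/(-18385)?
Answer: 14627106/784246972945 ≈ 1.8651e-5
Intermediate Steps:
V = 58566073/14627106 (V = 25018/7956 - 15800*(-1/18385) = 25018*(1/7956) + 3160/3677 = 12509/3978 + 3160/3677 = 58566073/14627106 ≈ 4.0039)
1/(V + 53612) = 1/(58566073/14627106 + 53612) = 1/(784246972945/14627106) = 14627106/784246972945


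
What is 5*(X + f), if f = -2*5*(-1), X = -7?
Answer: 15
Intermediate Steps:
f = 10 (f = -10*(-1) = 10)
5*(X + f) = 5*(-7 + 10) = 5*3 = 15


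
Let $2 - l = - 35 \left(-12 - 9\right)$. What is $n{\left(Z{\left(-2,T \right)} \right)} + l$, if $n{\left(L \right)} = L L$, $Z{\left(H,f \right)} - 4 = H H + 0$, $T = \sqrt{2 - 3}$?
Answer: $-669$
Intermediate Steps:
$T = i$ ($T = \sqrt{-1} = i \approx 1.0 i$)
$Z{\left(H,f \right)} = 4 + H^{2}$ ($Z{\left(H,f \right)} = 4 + \left(H H + 0\right) = 4 + \left(H^{2} + 0\right) = 4 + H^{2}$)
$l = -733$ ($l = 2 - - 35 \left(-12 - 9\right) = 2 - \left(-35\right) \left(-21\right) = 2 - 735 = -733$)
$n{\left(L \right)} = L^{2}$
$n{\left(Z{\left(-2,T \right)} \right)} + l = \left(4 + \left(-2\right)^{2}\right)^{2} - 733 = \left(4 + 4\right)^{2} - 733 = 8^{2} - 733 = 64 - 733 = -669$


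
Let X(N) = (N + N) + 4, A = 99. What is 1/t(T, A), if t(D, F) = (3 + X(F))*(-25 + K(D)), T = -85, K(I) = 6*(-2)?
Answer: -1/7585 ≈ -0.00013184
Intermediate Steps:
K(I) = -12
X(N) = 4 + 2*N (X(N) = 2*N + 4 = 4 + 2*N)
t(D, F) = -259 - 74*F (t(D, F) = (3 + (4 + 2*F))*(-25 - 12) = (7 + 2*F)*(-37) = -259 - 74*F)
1/t(T, A) = 1/(-259 - 74*99) = 1/(-259 - 7326) = 1/(-7585) = -1/7585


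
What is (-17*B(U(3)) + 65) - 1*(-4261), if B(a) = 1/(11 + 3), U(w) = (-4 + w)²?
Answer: 60547/14 ≈ 4324.8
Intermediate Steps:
B(a) = 1/14
(-17*B(U(3)) + 65) - 1*(-4261) = (-17*1/14 + 65) - 1*(-4261) = (-17/14 + 65) + 4261 = 893/14 + 4261 = 60547/14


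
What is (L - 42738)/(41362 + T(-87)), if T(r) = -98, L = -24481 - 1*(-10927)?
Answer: -14073/10316 ≈ -1.3642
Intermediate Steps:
L = -13554 (L = -24481 + 10927 = -13554)
(L - 42738)/(41362 + T(-87)) = (-13554 - 42738)/(41362 - 98) = -56292/41264 = -56292*1/41264 = -14073/10316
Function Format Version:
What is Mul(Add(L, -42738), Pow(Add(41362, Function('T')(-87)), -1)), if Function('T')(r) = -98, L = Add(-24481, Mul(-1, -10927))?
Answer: Rational(-14073, 10316) ≈ -1.3642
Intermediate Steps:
L = -13554 (L = Add(-24481, 10927) = -13554)
Mul(Add(L, -42738), Pow(Add(41362, Function('T')(-87)), -1)) = Mul(Add(-13554, -42738), Pow(Add(41362, -98), -1)) = Mul(-56292, Pow(41264, -1)) = Mul(-56292, Rational(1, 41264)) = Rational(-14073, 10316)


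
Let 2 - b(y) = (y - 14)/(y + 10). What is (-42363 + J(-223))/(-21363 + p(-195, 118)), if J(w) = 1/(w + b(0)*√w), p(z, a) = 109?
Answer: 248416657/124633456 + 85*I*√223/27793260688 ≈ 1.9932 + 4.567e-8*I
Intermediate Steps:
b(y) = 2 - (-14 + y)/(10 + y) (b(y) = 2 - (y - 14)/(y + 10) = 2 - (-14 + y)/(10 + y))
J(w) = 1/(w + 17*√w/5) (J(w) = 1/(w + ((34 + 0)/(10 + 0))*√w) = 1/(w + (34/10)*√w) = 1/(w + ((⅒)*34)*√w) = 1/(w + 17*√w/5))
(-42363 + J(-223))/(-21363 + p(-195, 118)) = (-42363 + 5/(5*(-223) + 17*√(-223)))/(-21363 + 109) = (-42363 + 5/(-1115 + 17*(I*√223)))/(-21254) = (-42363 + 5/(-1115 + 17*I*√223))*(-1/21254) = 42363/21254 - 5/(21254*(-1115 + 17*I*√223))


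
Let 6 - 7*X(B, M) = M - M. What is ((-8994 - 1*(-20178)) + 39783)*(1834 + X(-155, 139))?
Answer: 93517164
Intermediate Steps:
X(B, M) = 6/7 (X(B, M) = 6/7 - (M - M)/7 = 6/7 - ⅐*0 = 6/7 + 0 = 6/7)
((-8994 - 1*(-20178)) + 39783)*(1834 + X(-155, 139)) = ((-8994 - 1*(-20178)) + 39783)*(1834 + 6/7) = ((-8994 + 20178) + 39783)*(12844/7) = (11184 + 39783)*(12844/7) = 50967*(12844/7) = 93517164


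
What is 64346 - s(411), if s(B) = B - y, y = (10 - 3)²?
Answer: 63984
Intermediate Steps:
y = 49 (y = 7² = 49)
s(B) = -49 + B (s(B) = B - 1*49 = B - 49 = -49 + B)
64346 - s(411) = 64346 - (-49 + 411) = 64346 - 1*362 = 64346 - 362 = 63984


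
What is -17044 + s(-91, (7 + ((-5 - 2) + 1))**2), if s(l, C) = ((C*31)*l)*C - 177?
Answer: -20042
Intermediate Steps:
s(l, C) = -177 + 31*l*C**2 (s(l, C) = ((31*C)*l)*C - 177 = (31*C*l)*C - 177 = 31*l*C**2 - 177 = -177 + 31*l*C**2)
-17044 + s(-91, (7 + ((-5 - 2) + 1))**2) = -17044 + (-177 + 31*(-91)*((7 + ((-5 - 2) + 1))**2)**2) = -17044 + (-177 + 31*(-91)*((7 + (-7 + 1))**2)**2) = -17044 + (-177 + 31*(-91)*((7 - 6)**2)**2) = -17044 + (-177 + 31*(-91)*(1**2)**2) = -17044 + (-177 + 31*(-91)*1**2) = -17044 + (-177 + 31*(-91)*1) = -17044 + (-177 - 2821) = -17044 - 2998 = -20042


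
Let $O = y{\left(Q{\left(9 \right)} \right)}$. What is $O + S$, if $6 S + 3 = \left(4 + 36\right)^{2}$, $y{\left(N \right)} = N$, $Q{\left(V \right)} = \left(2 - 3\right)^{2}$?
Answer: $\frac{1603}{6} \approx 267.17$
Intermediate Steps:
$Q{\left(V \right)} = 1$ ($Q{\left(V \right)} = \left(-1\right)^{2} = 1$)
$O = 1$
$S = \frac{1597}{6}$ ($S = - \frac{1}{2} + \frac{\left(4 + 36\right)^{2}}{6} = - \frac{1}{2} + \frac{40^{2}}{6} = - \frac{1}{2} + \frac{1}{6} \cdot 1600 = - \frac{1}{2} + \frac{800}{3} = \frac{1597}{6} \approx 266.17$)
$O + S = 1 + \frac{1597}{6} = \frac{1603}{6}$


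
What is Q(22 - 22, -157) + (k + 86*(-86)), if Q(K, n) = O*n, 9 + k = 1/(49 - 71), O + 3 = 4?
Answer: -166365/22 ≈ -7562.0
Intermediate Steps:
O = 1 (O = -3 + 4 = 1)
k = -199/22 (k = -9 + 1/(49 - 71) = -9 + 1/(-22) = -9 - 1/22 = -199/22 ≈ -9.0455)
Q(K, n) = n (Q(K, n) = 1*n = n)
Q(22 - 22, -157) + (k + 86*(-86)) = -157 + (-199/22 + 86*(-86)) = -157 + (-199/22 - 7396) = -157 - 162911/22 = -166365/22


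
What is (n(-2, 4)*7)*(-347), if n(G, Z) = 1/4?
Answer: -2429/4 ≈ -607.25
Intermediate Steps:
n(G, Z) = ¼
(n(-2, 4)*7)*(-347) = ((¼)*7)*(-347) = (7/4)*(-347) = -2429/4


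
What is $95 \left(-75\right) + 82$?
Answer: $-7043$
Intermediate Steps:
$95 \left(-75\right) + 82 = -7125 + 82 = -7043$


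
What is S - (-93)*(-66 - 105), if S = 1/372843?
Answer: -5929322228/372843 ≈ -15903.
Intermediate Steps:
S = 1/372843 ≈ 2.6821e-6
S - (-93)*(-66 - 105) = 1/372843 - (-93)*(-66 - 105) = 1/372843 - (-93)*(-171) = 1/372843 - 1*15903 = 1/372843 - 15903 = -5929322228/372843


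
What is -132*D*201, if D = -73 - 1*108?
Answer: 4802292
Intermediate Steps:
D = -181 (D = -73 - 108 = -181)
-132*D*201 = -132*(-181)*201 = 23892*201 = 4802292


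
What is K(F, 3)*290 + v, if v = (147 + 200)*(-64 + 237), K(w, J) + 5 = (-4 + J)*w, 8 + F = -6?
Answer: 62641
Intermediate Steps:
F = -14 (F = -8 - 6 = -14)
K(w, J) = -5 + w*(-4 + J) (K(w, J) = -5 + (-4 + J)*w = -5 + w*(-4 + J))
v = 60031 (v = 347*173 = 60031)
K(F, 3)*290 + v = (-5 - 4*(-14) + 3*(-14))*290 + 60031 = (-5 + 56 - 42)*290 + 60031 = 9*290 + 60031 = 2610 + 60031 = 62641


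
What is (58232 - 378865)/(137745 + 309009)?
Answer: -320633/446754 ≈ -0.71769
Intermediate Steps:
(58232 - 378865)/(137745 + 309009) = -320633/446754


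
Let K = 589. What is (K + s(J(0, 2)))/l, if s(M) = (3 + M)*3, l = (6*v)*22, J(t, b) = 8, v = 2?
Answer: 311/132 ≈ 2.3561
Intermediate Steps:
l = 264 (l = (6*2)*22 = 12*22 = 264)
s(M) = 9 + 3*M
(K + s(J(0, 2)))/l = (589 + (9 + 3*8))/264 = (589 + (9 + 24))*(1/264) = (589 + 33)*(1/264) = 622*(1/264) = 311/132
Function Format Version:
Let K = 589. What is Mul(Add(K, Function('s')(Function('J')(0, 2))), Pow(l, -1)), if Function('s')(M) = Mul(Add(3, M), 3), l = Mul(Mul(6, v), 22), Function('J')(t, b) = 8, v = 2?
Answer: Rational(311, 132) ≈ 2.3561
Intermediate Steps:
l = 264 (l = Mul(Mul(6, 2), 22) = Mul(12, 22) = 264)
Function('s')(M) = Add(9, Mul(3, M))
Mul(Add(K, Function('s')(Function('J')(0, 2))), Pow(l, -1)) = Mul(Add(589, Add(9, Mul(3, 8))), Pow(264, -1)) = Mul(Add(589, Add(9, 24)), Rational(1, 264)) = Mul(Add(589, 33), Rational(1, 264)) = Mul(622, Rational(1, 264)) = Rational(311, 132)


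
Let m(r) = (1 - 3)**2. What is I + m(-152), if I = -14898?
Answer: -14894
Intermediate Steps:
m(r) = 4 (m(r) = (-2)**2 = 4)
I + m(-152) = -14898 + 4 = -14894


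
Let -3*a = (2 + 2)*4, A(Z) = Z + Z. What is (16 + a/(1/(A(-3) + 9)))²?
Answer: 0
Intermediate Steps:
A(Z) = 2*Z
a = -16/3 (a = -(2 + 2)*4/3 = -4*4/3 = -⅓*16 = -16/3 ≈ -5.3333)
(16 + a/(1/(A(-3) + 9)))² = (16 - 16/(3*(1/(2*(-3) + 9))))² = (16 - 16/(3*(1/(-6 + 9))))² = (16 - 16/(3*(1/3)))² = (16 - 16/(3*⅓))² = (16 - 16/3*3)² = (16 - 16)² = 0² = 0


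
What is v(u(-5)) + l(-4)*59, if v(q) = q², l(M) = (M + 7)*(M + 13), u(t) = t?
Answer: 1618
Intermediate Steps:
l(M) = (7 + M)*(13 + M)
v(u(-5)) + l(-4)*59 = (-5)² + (91 + (-4)² + 20*(-4))*59 = 25 + (91 + 16 - 80)*59 = 25 + 27*59 = 25 + 1593 = 1618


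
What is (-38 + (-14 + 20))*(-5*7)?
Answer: 1120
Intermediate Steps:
(-38 + (-14 + 20))*(-5*7) = (-38 + 6)*(-35) = -32*(-35) = 1120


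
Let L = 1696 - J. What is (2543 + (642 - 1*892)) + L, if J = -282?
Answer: 4271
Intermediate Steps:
L = 1978 (L = 1696 - 1*(-282) = 1696 + 282 = 1978)
(2543 + (642 - 1*892)) + L = (2543 + (642 - 1*892)) + 1978 = (2543 + (642 - 892)) + 1978 = (2543 - 250) + 1978 = 2293 + 1978 = 4271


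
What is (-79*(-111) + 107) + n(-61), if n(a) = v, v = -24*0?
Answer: 8876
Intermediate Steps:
v = 0
n(a) = 0
(-79*(-111) + 107) + n(-61) = (-79*(-111) + 107) + 0 = (8769 + 107) + 0 = 8876 + 0 = 8876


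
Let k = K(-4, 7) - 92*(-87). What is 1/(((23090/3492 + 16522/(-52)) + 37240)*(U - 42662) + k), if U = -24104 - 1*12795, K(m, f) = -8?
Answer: -11349/33344391853832 ≈ -3.4036e-10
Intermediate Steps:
U = -36899 (U = -24104 - 12795 = -36899)
k = 7996 (k = -8 - 92*(-87) = -8 + 8004 = 7996)
1/(((23090/3492 + 16522/(-52)) + 37240)*(U - 42662) + k) = 1/(((23090/3492 + 16522/(-52)) + 37240)*(-36899 - 42662) + 7996) = 1/(((23090*(1/3492) + 16522*(-1/52)) + 37240)*(-79561) + 7996) = 1/(((11545/1746 - 8261/26) + 37240)*(-79561) + 7996) = 1/((-3530884/11349 + 37240)*(-79561) + 7996) = 1/((419105876/11349)*(-79561) + 7996) = 1/(-33344482600436/11349 + 7996) = 1/(-33344391853832/11349) = -11349/33344391853832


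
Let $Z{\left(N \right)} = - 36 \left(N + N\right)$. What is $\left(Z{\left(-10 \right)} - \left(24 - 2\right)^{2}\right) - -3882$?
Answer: $4118$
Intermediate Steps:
$Z{\left(N \right)} = - 72 N$ ($Z{\left(N \right)} = - 36 \cdot 2 N = - 72 N$)
$\left(Z{\left(-10 \right)} - \left(24 - 2\right)^{2}\right) - -3882 = \left(\left(-72\right) \left(-10\right) - \left(24 - 2\right)^{2}\right) - -3882 = \left(720 - 22^{2}\right) + 3882 = \left(720 - 484\right) + 3882 = 236 + 3882 = 4118$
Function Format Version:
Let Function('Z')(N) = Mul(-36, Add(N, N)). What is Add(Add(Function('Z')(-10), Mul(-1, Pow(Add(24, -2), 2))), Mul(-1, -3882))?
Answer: 4118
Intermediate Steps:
Function('Z')(N) = Mul(-72, N) (Function('Z')(N) = Mul(-36, Mul(2, N)) = Mul(-72, N))
Add(Add(Function('Z')(-10), Mul(-1, Pow(Add(24, -2), 2))), Mul(-1, -3882)) = Add(Add(Mul(-72, -10), Mul(-1, Pow(Add(24, -2), 2))), Mul(-1, -3882)) = Add(Add(720, Mul(-1, Pow(22, 2))), 3882) = Add(Add(720, Mul(-1, 484)), 3882) = Add(Add(720, -484), 3882) = Add(236, 3882) = 4118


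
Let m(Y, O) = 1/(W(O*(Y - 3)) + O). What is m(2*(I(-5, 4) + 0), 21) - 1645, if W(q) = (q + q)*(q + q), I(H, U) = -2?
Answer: -142221764/86457 ≈ -1645.0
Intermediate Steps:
W(q) = 4*q² (W(q) = (2*q)*(2*q) = 4*q²)
m(Y, O) = 1/(O + 4*O²*(-3 + Y)²) (m(Y, O) = 1/(4*(O*(Y - 3))² + O) = 1/(4*(O*(-3 + Y))² + O) = 1/(4*(O²*(-3 + Y)²) + O) = 1/(4*O²*(-3 + Y)² + O) = 1/(O + 4*O²*(-3 + Y)²))
m(2*(I(-5, 4) + 0), 21) - 1645 = 1/(21*(1 + 4*21*(-3 + 2*(-2 + 0))²)) - 1645 = 1/(21*(1 + 4*21*(-3 + 2*(-2))²)) - 1645 = 1/(21*(1 + 4*21*(-3 - 4)²)) - 1645 = 1/(21*(1 + 4*21*(-7)²)) - 1645 = 1/(21*(1 + 4*21*49)) - 1645 = 1/(21*(1 + 4116)) - 1645 = (1/21)/4117 - 1645 = (1/21)*(1/4117) - 1645 = 1/86457 - 1645 = -142221764/86457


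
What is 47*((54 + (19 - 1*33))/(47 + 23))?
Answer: 188/7 ≈ 26.857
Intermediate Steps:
47*((54 + (19 - 1*33))/(47 + 23)) = 47*((54 + (19 - 33))/70) = 47*((54 - 14)*(1/70)) = 47*(40*(1/70)) = 47*(4/7) = 188/7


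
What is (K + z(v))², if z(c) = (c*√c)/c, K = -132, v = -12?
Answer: 17412 - 528*I*√3 ≈ 17412.0 - 914.52*I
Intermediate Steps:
z(c) = √c (z(c) = c^(3/2)/c = √c)
(K + z(v))² = (-132 + √(-12))² = (-132 + 2*I*√3)²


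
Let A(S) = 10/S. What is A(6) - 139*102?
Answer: -42529/3 ≈ -14176.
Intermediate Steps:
A(6) - 139*102 = 10/6 - 139*102 = 10*(⅙) - 14178 = 5/3 - 14178 = -42529/3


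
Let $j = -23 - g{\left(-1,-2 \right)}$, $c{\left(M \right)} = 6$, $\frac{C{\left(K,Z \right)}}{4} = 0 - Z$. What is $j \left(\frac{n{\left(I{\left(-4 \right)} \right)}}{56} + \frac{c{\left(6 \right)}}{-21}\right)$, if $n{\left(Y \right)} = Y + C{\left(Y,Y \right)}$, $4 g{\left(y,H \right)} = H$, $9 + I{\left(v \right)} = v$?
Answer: $- \frac{1035}{112} \approx -9.2411$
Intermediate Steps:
$C{\left(K,Z \right)} = - 4 Z$ ($C{\left(K,Z \right)} = 4 \left(0 - Z\right) = 4 \left(- Z\right) = - 4 Z$)
$I{\left(v \right)} = -9 + v$
$g{\left(y,H \right)} = \frac{H}{4}$
$n{\left(Y \right)} = - 3 Y$ ($n{\left(Y \right)} = Y - 4 Y = - 3 Y$)
$j = - \frac{45}{2}$ ($j = -23 - \frac{1}{4} \left(-2\right) = -23 - - \frac{1}{2} = -23 + \frac{1}{2} = - \frac{45}{2} \approx -22.5$)
$j \left(\frac{n{\left(I{\left(-4 \right)} \right)}}{56} + \frac{c{\left(6 \right)}}{-21}\right) = - \frac{45 \left(\frac{\left(-3\right) \left(-9 - 4\right)}{56} + \frac{6}{-21}\right)}{2} = - \frac{45 \left(\left(-3\right) \left(-13\right) \frac{1}{56} + 6 \left(- \frac{1}{21}\right)\right)}{2} = - \frac{45 \left(39 \cdot \frac{1}{56} - \frac{2}{7}\right)}{2} = - \frac{45 \left(\frac{39}{56} - \frac{2}{7}\right)}{2} = \left(- \frac{45}{2}\right) \frac{23}{56} = - \frac{1035}{112}$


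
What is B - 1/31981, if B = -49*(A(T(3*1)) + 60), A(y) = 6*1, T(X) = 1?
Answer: -103426555/31981 ≈ -3234.0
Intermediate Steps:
A(y) = 6
B = -3234 (B = -49*(6 + 60) = -49*66 = -3234)
B - 1/31981 = -3234 - 1/31981 = -103426555/31981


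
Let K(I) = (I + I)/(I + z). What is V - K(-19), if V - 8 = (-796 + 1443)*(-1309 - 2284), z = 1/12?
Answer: -527698957/227 ≈ -2.3247e+6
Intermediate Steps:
z = 1/12 ≈ 0.083333
K(I) = 2*I/(1/12 + I) (K(I) = (I + I)/(I + 1/12) = (2*I)/(1/12 + I) = 2*I/(1/12 + I))
V = -2324663 (V = 8 + (-796 + 1443)*(-1309 - 2284) = 8 + 647*(-3593) = 8 - 2324671 = -2324663)
V - K(-19) = -2324663 - 24*(-19)/(1 + 12*(-19)) = -2324663 - 24*(-19)/(1 - 228) = -2324663 - 24*(-19)/(-227) = -2324663 - 24*(-19)*(-1)/227 = -2324663 - 1*456/227 = -2324663 - 456/227 = -527698957/227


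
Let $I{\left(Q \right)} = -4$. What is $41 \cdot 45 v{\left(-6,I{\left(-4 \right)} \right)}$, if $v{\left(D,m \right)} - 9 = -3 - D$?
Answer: $22140$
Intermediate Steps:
$v{\left(D,m \right)} = 6 - D$ ($v{\left(D,m \right)} = 9 - \left(3 + D\right) = 6 - D$)
$41 \cdot 45 v{\left(-6,I{\left(-4 \right)} \right)} = 41 \cdot 45 \left(6 - -6\right) = 1845 \left(6 + 6\right) = 1845 \cdot 12 = 22140$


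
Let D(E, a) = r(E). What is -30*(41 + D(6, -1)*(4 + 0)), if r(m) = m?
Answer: -1950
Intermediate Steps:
D(E, a) = E
-30*(41 + D(6, -1)*(4 + 0)) = -30*(41 + 6*(4 + 0)) = -30*(41 + 6*4) = -30*(41 + 24) = -30*65 = -1950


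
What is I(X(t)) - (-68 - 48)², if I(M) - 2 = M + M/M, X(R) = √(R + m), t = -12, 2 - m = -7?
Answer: -13453 + I*√3 ≈ -13453.0 + 1.732*I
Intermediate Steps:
m = 9 (m = 2 - 1*(-7) = 2 + 7 = 9)
X(R) = √(9 + R) (X(R) = √(R + 9) = √(9 + R))
I(M) = 3 + M (I(M) = 2 + (M + M/M) = 2 + (M + 1) = 2 + (1 + M) = 3 + M)
I(X(t)) - (-68 - 48)² = (3 + √(9 - 12)) - (-68 - 48)² = (3 + √(-3)) - 1*(-116)² = (3 + I*√3) - 1*13456 = (3 + I*√3) - 13456 = -13453 + I*√3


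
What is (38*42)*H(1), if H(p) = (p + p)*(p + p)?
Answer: 6384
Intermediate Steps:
H(p) = 4*p² (H(p) = (2*p)*(2*p) = 4*p²)
(38*42)*H(1) = (38*42)*(4*1²) = 1596*(4*1) = 1596*4 = 6384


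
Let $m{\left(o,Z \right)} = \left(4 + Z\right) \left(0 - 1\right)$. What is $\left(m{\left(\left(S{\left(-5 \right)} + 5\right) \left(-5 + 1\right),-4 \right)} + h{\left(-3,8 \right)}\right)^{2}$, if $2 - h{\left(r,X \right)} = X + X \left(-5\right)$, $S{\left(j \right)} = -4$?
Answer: $1156$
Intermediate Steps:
$m{\left(o,Z \right)} = -4 - Z$ ($m{\left(o,Z \right)} = \left(4 + Z\right) \left(-1\right) = -4 - Z$)
$h{\left(r,X \right)} = 2 + 4 X$ ($h{\left(r,X \right)} = 2 - \left(X + X \left(-5\right)\right) = 2 - \left(X - 5 X\right) = 2 - - 4 X = 2 + 4 X$)
$\left(m{\left(\left(S{\left(-5 \right)} + 5\right) \left(-5 + 1\right),-4 \right)} + h{\left(-3,8 \right)}\right)^{2} = \left(\left(-4 - -4\right) + \left(2 + 4 \cdot 8\right)\right)^{2} = \left(\left(-4 + 4\right) + \left(2 + 32\right)\right)^{2} = \left(0 + 34\right)^{2} = 34^{2} = 1156$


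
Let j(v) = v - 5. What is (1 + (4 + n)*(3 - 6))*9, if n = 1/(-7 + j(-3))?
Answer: -486/5 ≈ -97.200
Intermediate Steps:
j(v) = -5 + v
n = -1/15 (n = 1/(-7 + (-5 - 3)) = 1/(-7 - 8) = 1/(-15) = -1/15 ≈ -0.066667)
(1 + (4 + n)*(3 - 6))*9 = (1 + (4 - 1/15)*(3 - 6))*9 = (1 + (59/15)*(-3))*9 = (1 - 59/5)*9 = -54/5*9 = -486/5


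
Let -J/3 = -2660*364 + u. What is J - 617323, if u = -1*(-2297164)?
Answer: -4604095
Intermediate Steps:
u = 2297164
J = -3986772 (J = -3*(-2660*364 + 2297164) = -3*(-968240 + 2297164) = -3*1328924 = -3986772)
J - 617323 = -3986772 - 617323 = -4604095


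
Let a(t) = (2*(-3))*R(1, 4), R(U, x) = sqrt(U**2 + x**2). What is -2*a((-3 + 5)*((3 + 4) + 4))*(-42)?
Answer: -504*sqrt(17) ≈ -2078.0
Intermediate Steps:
a(t) = -6*sqrt(17) (a(t) = (2*(-3))*sqrt(1**2 + 4**2) = -6*sqrt(1 + 16) = -6*sqrt(17))
-2*a((-3 + 5)*((3 + 4) + 4))*(-42) = -(-12)*sqrt(17)*(-42) = (12*sqrt(17))*(-42) = -504*sqrt(17)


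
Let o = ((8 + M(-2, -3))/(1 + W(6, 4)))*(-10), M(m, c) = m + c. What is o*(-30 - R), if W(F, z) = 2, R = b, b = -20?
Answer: 100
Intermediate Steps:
R = -20
M(m, c) = c + m
o = -10 (o = ((8 + (-3 - 2))/(1 + 2))*(-10) = ((8 - 5)/3)*(-10) = (3*(1/3))*(-10) = 1*(-10) = -10)
o*(-30 - R) = -10*(-30 - 1*(-20)) = -10*(-30 + 20) = -10*(-10) = 100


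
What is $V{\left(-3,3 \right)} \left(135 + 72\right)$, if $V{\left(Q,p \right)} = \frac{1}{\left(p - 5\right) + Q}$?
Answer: $- \frac{207}{5} \approx -41.4$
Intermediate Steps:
$V{\left(Q,p \right)} = \frac{1}{-5 + Q + p}$ ($V{\left(Q,p \right)} = \frac{1}{\left(-5 + p\right) + Q} = \frac{1}{-5 + Q + p}$)
$V{\left(-3,3 \right)} \left(135 + 72\right) = \frac{135 + 72}{-5 - 3 + 3} = \frac{1}{-5} \cdot 207 = \left(- \frac{1}{5}\right) 207 = - \frac{207}{5}$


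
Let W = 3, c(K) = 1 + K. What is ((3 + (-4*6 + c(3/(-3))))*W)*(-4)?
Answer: 252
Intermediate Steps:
((3 + (-4*6 + c(3/(-3))))*W)*(-4) = ((3 + (-4*6 + (1 + 3/(-3))))*3)*(-4) = ((3 + (-24 + (1 + 3*(-⅓))))*3)*(-4) = ((3 + (-24 + (1 - 1)))*3)*(-4) = ((3 + (-24 + 0))*3)*(-4) = ((3 - 24)*3)*(-4) = -21*3*(-4) = -63*(-4) = 252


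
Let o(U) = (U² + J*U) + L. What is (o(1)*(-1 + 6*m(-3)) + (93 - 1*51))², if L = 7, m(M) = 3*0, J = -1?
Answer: 1225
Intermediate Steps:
m(M) = 0
o(U) = 7 + U² - U (o(U) = (U² - U) + 7 = 7 + U² - U)
(o(1)*(-1 + 6*m(-3)) + (93 - 1*51))² = ((7 + 1² - 1*1)*(-1 + 6*0) + (93 - 1*51))² = ((7 + 1 - 1)*(-1 + 0) + (93 - 51))² = (7*(-1) + 42)² = (-7 + 42)² = 35² = 1225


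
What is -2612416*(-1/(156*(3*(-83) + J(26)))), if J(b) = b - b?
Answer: -653104/9711 ≈ -67.254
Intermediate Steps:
J(b) = 0
-2612416*(-1/(156*(3*(-83) + J(26)))) = -2612416*(-1/(156*(3*(-83) + 0))) = -2612416*(-1/(156*(-249 + 0))) = -2612416/((-156*(-249))) = -2612416/38844 = -2612416*1/38844 = -653104/9711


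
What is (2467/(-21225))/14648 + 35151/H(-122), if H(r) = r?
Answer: -5464289887387/18965131800 ≈ -288.12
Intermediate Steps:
(2467/(-21225))/14648 + 35151/H(-122) = (2467/(-21225))/14648 + 35151/(-122) = (2467*(-1/21225))*(1/14648) + 35151*(-1/122) = -2467/21225*1/14648 - 35151/122 = -2467/310903800 - 35151/122 = -5464289887387/18965131800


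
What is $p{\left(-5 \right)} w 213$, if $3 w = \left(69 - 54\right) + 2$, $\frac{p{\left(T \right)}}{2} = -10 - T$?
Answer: $-12070$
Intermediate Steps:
$p{\left(T \right)} = -20 - 2 T$ ($p{\left(T \right)} = 2 \left(-10 - T\right) = -20 - 2 T$)
$w = \frac{17}{3}$ ($w = \frac{\left(69 - 54\right) + 2}{3} = \frac{15 + 2}{3} = \frac{1}{3} \cdot 17 = \frac{17}{3} \approx 5.6667$)
$p{\left(-5 \right)} w 213 = \left(-20 - -10\right) \frac{17}{3} \cdot 213 = \left(-20 + 10\right) \frac{17}{3} \cdot 213 = \left(-10\right) \frac{17}{3} \cdot 213 = \left(- \frac{170}{3}\right) 213 = -12070$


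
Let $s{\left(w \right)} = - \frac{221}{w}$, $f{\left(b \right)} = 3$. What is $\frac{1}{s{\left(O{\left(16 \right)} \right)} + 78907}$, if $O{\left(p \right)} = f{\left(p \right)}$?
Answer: $\frac{3}{236500} \approx 1.2685 \cdot 10^{-5}$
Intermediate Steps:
$O{\left(p \right)} = 3$
$\frac{1}{s{\left(O{\left(16 \right)} \right)} + 78907} = \frac{1}{- \frac{221}{3} + 78907} = \frac{1}{\frac{236500}{3}} = \frac{3}{236500}$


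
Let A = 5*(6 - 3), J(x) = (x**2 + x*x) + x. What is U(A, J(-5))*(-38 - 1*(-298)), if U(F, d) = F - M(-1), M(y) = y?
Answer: 4160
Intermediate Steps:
J(x) = x + 2*x**2 (J(x) = (x**2 + x**2) + x = 2*x**2 + x = x + 2*x**2)
A = 15 (A = 5*3 = 15)
U(F, d) = 1 + F (U(F, d) = F - 1*(-1) = F + 1 = 1 + F)
U(A, J(-5))*(-38 - 1*(-298)) = (1 + 15)*(-38 - 1*(-298)) = 16*(-38 + 298) = 16*260 = 4160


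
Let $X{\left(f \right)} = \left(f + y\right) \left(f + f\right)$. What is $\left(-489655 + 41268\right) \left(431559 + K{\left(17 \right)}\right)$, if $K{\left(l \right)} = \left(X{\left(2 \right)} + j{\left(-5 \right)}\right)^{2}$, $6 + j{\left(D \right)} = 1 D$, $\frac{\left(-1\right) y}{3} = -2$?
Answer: $-193703184000$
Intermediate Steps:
$y = 6$ ($y = \left(-3\right) \left(-2\right) = 6$)
$j{\left(D \right)} = -6 + D$ ($j{\left(D \right)} = -6 + 1 D = -6 + D$)
$X{\left(f \right)} = 2 f \left(6 + f\right)$ ($X{\left(f \right)} = \left(f + 6\right) \left(f + f\right) = \left(6 + f\right) 2 f = 2 f \left(6 + f\right)$)
$K{\left(l \right)} = 441$ ($K{\left(l \right)} = \left(2 \cdot 2 \left(6 + 2\right) - 11\right)^{2} = \left(2 \cdot 2 \cdot 8 - 11\right)^{2} = \left(32 - 11\right)^{2} = 21^{2} = 441$)
$\left(-489655 + 41268\right) \left(431559 + K{\left(17 \right)}\right) = \left(-489655 + 41268\right) \left(431559 + 441\right) = \left(-448387\right) 432000 = -193703184000$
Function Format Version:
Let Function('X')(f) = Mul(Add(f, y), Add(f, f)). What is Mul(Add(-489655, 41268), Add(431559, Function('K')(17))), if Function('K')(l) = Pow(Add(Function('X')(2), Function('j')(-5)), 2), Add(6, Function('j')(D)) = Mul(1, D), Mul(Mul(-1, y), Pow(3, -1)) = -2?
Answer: -193703184000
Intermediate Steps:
y = 6 (y = Mul(-3, -2) = 6)
Function('j')(D) = Add(-6, D) (Function('j')(D) = Add(-6, Mul(1, D)) = Add(-6, D))
Function('X')(f) = Mul(2, f, Add(6, f)) (Function('X')(f) = Mul(Add(f, 6), Add(f, f)) = Mul(Add(6, f), Mul(2, f)) = Mul(2, f, Add(6, f)))
Function('K')(l) = 441 (Function('K')(l) = Pow(Add(Mul(2, 2, Add(6, 2)), Add(-6, -5)), 2) = Pow(Add(Mul(2, 2, 8), -11), 2) = Pow(Add(32, -11), 2) = Pow(21, 2) = 441)
Mul(Add(-489655, 41268), Add(431559, Function('K')(17))) = Mul(Add(-489655, 41268), Add(431559, 441)) = Mul(-448387, 432000) = -193703184000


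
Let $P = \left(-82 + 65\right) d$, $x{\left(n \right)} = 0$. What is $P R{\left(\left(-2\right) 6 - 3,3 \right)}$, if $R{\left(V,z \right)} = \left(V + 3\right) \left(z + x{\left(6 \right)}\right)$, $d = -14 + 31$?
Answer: $10404$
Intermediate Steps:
$d = 17$
$R{\left(V,z \right)} = z \left(3 + V\right)$ ($R{\left(V,z \right)} = \left(V + 3\right) \left(z + 0\right) = \left(3 + V\right) z = z \left(3 + V\right)$)
$P = -289$ ($P = \left(-82 + 65\right) 17 = \left(-17\right) 17 = -289$)
$P R{\left(\left(-2\right) 6 - 3,3 \right)} = - 289 \cdot 3 \left(3 - 15\right) = - 289 \cdot 3 \left(-12\right) = \left(-289\right) \left(-36\right) = 10404$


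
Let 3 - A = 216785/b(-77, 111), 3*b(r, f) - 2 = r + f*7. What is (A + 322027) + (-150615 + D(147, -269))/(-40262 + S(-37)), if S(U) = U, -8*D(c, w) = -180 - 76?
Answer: 1009343656229/3143322 ≈ 3.2111e+5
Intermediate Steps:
D(c, w) = 32 (D(c, w) = -(-180 - 76)/8 = -⅛*(-256) = 32)
b(r, f) = ⅔ + r/3 + 7*f/3 (b(r, f) = ⅔ + (r + f*7)/3 = ⅔ + (r + 7*f)/3 = ⅔ + (r/3 + 7*f/3) = ⅔ + r/3 + 7*f/3)
A = -216083/234 (A = 3 - 216785/(⅔ + (⅓)*(-77) + (7/3)*111) = 3 - 216785/(⅔ - 77/3 + 259) = 3 - 216785/234 = -216083/234 ≈ -923.43)
(A + 322027) + (-150615 + D(147, -269))/(-40262 + S(-37)) = (-216083/234 + 322027) + (-150615 + 32)/(-40262 - 37) = 75138235/234 - 150583/(-40299) = 75138235/234 - 150583*(-1/40299) = 75138235/234 + 150583/40299 = 1009343656229/3143322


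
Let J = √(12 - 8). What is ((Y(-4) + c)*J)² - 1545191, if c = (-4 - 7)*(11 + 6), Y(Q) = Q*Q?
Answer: -1428227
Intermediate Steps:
Y(Q) = Q²
c = -187 (c = -11*17 = -187)
J = 2 (J = √4 = 2)
((Y(-4) + c)*J)² - 1545191 = (((-4)² - 187)*2)² - 1545191 = ((16 - 187)*2)² - 1545191 = (-171*2)² - 1545191 = (-342)² - 1545191 = 116964 - 1545191 = -1428227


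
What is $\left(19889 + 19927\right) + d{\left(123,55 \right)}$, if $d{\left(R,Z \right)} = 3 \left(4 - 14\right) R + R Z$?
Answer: $42891$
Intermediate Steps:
$d{\left(R,Z \right)} = - 30 R + R Z$ ($d{\left(R,Z \right)} = 3 \left(4 - 14\right) R + R Z = 3 \left(-10\right) R + R Z = - 30 R + R Z$)
$\left(19889 + 19927\right) + d{\left(123,55 \right)} = \left(19889 + 19927\right) + 123 \left(-30 + 55\right) = 39816 + 123 \cdot 25 = 39816 + 3075 = 42891$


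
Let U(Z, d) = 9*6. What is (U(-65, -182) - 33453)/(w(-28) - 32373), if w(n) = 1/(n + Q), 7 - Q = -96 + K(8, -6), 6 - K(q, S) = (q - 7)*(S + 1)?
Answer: 2137536/2071871 ≈ 1.0317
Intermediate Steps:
K(q, S) = 6 - (1 + S)*(-7 + q) (K(q, S) = 6 - (q - 7)*(S + 1) = 6 - (-7 + q)*(1 + S) = 6 - (1 + S)*(-7 + q))
U(Z, d) = 54
Q = 92 (Q = 7 - (-96 + (13 - 1*8 + 7*(-6) - 1*(-6)*8)) = 7 - (-96 + (13 - 8 - 42 + 48)) = 7 - (-96 + 11) = 7 - 1*(-85) = 7 + 85 = 92)
w(n) = 1/(92 + n) (w(n) = 1/(n + 92) = 1/(92 + n))
(U(-65, -182) - 33453)/(w(-28) - 32373) = (54 - 33453)/(1/(92 - 28) - 32373) = -33399/(1/64 - 32373) = -33399/(-2071871/64) = -33399*(-64/2071871) = 2137536/2071871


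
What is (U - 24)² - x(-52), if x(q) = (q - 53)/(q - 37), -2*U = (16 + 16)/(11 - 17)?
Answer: 363599/801 ≈ 453.93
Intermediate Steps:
U = 8/3 (U = -(16 + 16)/(2*(11 - 17)) = -16/(-6) = -16*(-1)/6 = -½*(-16/3) = 8/3 ≈ 2.6667)
x(q) = (-53 + q)/(-37 + q)
(U - 24)² - x(-52) = (8/3 - 24)² - (-53 - 52)/(-37 - 52) = (-64/3)² - (-105)/(-89) = 4096/9 - (-1)*(-105)/89 = 4096/9 - 1*105/89 = 4096/9 - 105/89 = 363599/801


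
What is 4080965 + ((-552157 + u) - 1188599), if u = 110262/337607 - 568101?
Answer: 598276175818/337607 ≈ 1.7721e+6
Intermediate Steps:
u = -191794764045/337607 (u = 110262*(1/337607) - 568101 = 110262/337607 - 568101 = -191794764045/337607 ≈ -5.6810e+5)
4080965 + ((-552157 + u) - 1188599) = 4080965 + ((-552157 - 191794764045/337607) - 1188599) = 4080965 + (-378206832344/337607 - 1188599) = 4080965 - 779486174937/337607 = 598276175818/337607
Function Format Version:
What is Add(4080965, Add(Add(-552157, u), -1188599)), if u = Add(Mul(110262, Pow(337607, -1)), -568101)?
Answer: Rational(598276175818, 337607) ≈ 1.7721e+6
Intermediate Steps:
u = Rational(-191794764045, 337607) (u = Add(Mul(110262, Rational(1, 337607)), -568101) = Add(Rational(110262, 337607), -568101) = Rational(-191794764045, 337607) ≈ -5.6810e+5)
Add(4080965, Add(Add(-552157, u), -1188599)) = Add(4080965, Add(Add(-552157, Rational(-191794764045, 337607)), -1188599)) = Add(4080965, Add(Rational(-378206832344, 337607), -1188599)) = Add(4080965, Rational(-779486174937, 337607)) = Rational(598276175818, 337607)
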